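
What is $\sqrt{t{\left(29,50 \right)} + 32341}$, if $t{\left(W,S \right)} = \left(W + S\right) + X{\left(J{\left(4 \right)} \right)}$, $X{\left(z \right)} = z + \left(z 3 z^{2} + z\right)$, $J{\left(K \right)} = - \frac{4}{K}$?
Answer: $\sqrt{32415} \approx 180.04$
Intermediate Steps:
$X{\left(z \right)} = 2 z + 3 z^{3}$ ($X{\left(z \right)} = z + \left(3 z^{3} + z\right) = z + \left(z + 3 z^{3}\right) = 2 z + 3 z^{3}$)
$t{\left(W,S \right)} = -5 + S + W$ ($t{\left(W,S \right)} = \left(W + S\right) + - \frac{4}{4} \left(2 + 3 \left(- \frac{4}{4}\right)^{2}\right) = \left(S + W\right) + \left(-4\right) \frac{1}{4} \left(2 + 3 \left(\left(-4\right) \frac{1}{4}\right)^{2}\right) = \left(S + W\right) - \left(2 + 3 \left(-1\right)^{2}\right) = \left(S + W\right) - \left(2 + 3 \cdot 1\right) = \left(S + W\right) - \left(2 + 3\right) = \left(S + W\right) - 5 = -5 + S + W$)
$\sqrt{t{\left(29,50 \right)} + 32341} = \sqrt{\left(-5 + 50 + 29\right) + 32341} = \sqrt{74 + 32341} = \sqrt{32415}$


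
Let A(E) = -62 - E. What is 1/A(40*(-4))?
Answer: 1/98 ≈ 0.010204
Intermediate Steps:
1/A(40*(-4)) = 1/(-62 - 40*(-4)) = 1/(-62 - 1*(-160)) = 1/(-62 + 160) = 1/98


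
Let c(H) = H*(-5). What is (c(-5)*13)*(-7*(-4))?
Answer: 9100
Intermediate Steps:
c(H) = -5*H
(c(-5)*13)*(-7*(-4)) = (-5*(-5)*13)*(-7*(-4)) = (25*13)*28 = 325*28 = 9100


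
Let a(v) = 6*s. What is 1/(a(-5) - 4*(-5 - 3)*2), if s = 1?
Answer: 1/70 ≈ 0.014286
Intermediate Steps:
a(v) = 6 (a(v) = 6*1 = 6)
1/(a(-5) - 4*(-5 - 3)*2) = 1/(6 - 4*(-5 - 3)*2) = 1/(6 - 4*(-8)*2) = 1/(6 + 32*2) = 1/(6 + 64) = 1/70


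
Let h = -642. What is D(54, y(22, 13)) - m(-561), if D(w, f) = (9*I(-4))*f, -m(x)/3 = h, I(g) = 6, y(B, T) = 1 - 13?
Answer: -2574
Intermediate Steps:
y(B, T) = -12
m(x) = 1926 (m(x) = -3*(-642) = 1926)
D(w, f) = 54*f (D(w, f) = (9*6)*f = 54*f)
D(54, y(22, 13)) - m(-561) = 54*(-12) - 1*1926 = -648 - 1926 = -2574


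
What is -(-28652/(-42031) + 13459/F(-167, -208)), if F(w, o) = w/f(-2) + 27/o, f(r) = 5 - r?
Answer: 74786507484/133448425 ≈ 560.42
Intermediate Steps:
F(w, o) = 27/o + w/7 (F(w, o) = w/(5 - 1*(-2)) + 27/o = w/(5 + 2) + 27/o = w/7 + 27/o = 27/o + w/7)
-(-28652/(-42031) + 13459/F(-167, -208)) = -(-28652/(-42031) + 13459/(27/(-208) + (⅐)*(-167))) = -(-28652*(-1/42031) + 13459/(27*(-1/208) - 167/7)) = -(28652/42031 + 13459/(-27/208 - 167/7)) = -(28652/42031 + 13459/(-34925/1456)) = -(28652/42031 + 13459*(-1456/34925)) = -(28652/42031 - 19596304/34925) = -1*(-74786507484/133448425) = 74786507484/133448425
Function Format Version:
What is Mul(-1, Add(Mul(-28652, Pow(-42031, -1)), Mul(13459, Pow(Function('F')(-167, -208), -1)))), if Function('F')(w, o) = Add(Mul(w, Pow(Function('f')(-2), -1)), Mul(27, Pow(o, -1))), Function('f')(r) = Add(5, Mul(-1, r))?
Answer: Rational(74786507484, 133448425) ≈ 560.42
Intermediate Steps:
Function('F')(w, o) = Add(Mul(27, Pow(o, -1)), Mul(Rational(1, 7), w)) (Function('F')(w, o) = Add(Mul(w, Pow(Add(5, Mul(-1, -2)), -1)), Mul(27, Pow(o, -1))) = Add(Mul(w, Pow(Add(5, 2), -1)), Mul(27, Pow(o, -1))) = Add(Mul(w, Pow(7, -1)), Mul(27, Pow(o, -1))) = Add(Mul(w, Rational(1, 7)), Mul(27, Pow(o, -1))) = Add(Mul(Rational(1, 7), w), Mul(27, Pow(o, -1))) = Add(Mul(27, Pow(o, -1)), Mul(Rational(1, 7), w)))
Mul(-1, Add(Mul(-28652, Pow(-42031, -1)), Mul(13459, Pow(Function('F')(-167, -208), -1)))) = Mul(-1, Add(Mul(-28652, Pow(-42031, -1)), Mul(13459, Pow(Add(Mul(27, Pow(-208, -1)), Mul(Rational(1, 7), -167)), -1)))) = Mul(-1, Add(Mul(-28652, Rational(-1, 42031)), Mul(13459, Pow(Add(Mul(27, Rational(-1, 208)), Rational(-167, 7)), -1)))) = Mul(-1, Add(Rational(28652, 42031), Mul(13459, Pow(Add(Rational(-27, 208), Rational(-167, 7)), -1)))) = Mul(-1, Add(Rational(28652, 42031), Mul(13459, Pow(Rational(-34925, 1456), -1)))) = Mul(-1, Add(Rational(28652, 42031), Mul(13459, Rational(-1456, 34925)))) = Mul(-1, Add(Rational(28652, 42031), Rational(-19596304, 34925))) = Mul(-1, Rational(-74786507484, 133448425)) = Rational(74786507484, 133448425)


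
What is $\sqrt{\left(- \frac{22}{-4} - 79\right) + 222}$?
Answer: $\frac{3 \sqrt{66}}{2} \approx 12.186$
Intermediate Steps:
$\sqrt{\left(- \frac{22}{-4} - 79\right) + 222} = \sqrt{\left(\left(-22\right) \left(- \frac{1}{4}\right) - 79\right) + 222} = \sqrt{\left(\frac{11}{2} - 79\right) + 222} = \sqrt{- \frac{147}{2} + 222} = \sqrt{\frac{297}{2}} = \frac{3 \sqrt{66}}{2}$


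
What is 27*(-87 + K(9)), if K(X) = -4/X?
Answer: -2361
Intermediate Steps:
27*(-87 + K(9)) = 27*(-87 - 4/9) = 27*(-787/9) = -2361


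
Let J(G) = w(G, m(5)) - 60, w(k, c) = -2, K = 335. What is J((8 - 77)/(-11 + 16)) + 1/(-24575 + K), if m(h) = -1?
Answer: -1502881/24240 ≈ -62.000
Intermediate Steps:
J(G) = -62 (J(G) = -2 - 60 = -62)
J((8 - 77)/(-11 + 16)) + 1/(-24575 + K) = -62 + 1/(-24575 + 335) = -62 + 1/(-24240) = -62 - 1/24240 = -1502881/24240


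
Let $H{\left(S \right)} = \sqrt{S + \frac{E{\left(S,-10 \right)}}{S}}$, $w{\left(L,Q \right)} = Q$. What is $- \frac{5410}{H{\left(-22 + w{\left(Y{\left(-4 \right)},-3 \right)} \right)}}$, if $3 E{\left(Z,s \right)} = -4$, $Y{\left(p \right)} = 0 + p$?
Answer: $\frac{27050 i \sqrt{5613}}{1871} \approx 1083.2 i$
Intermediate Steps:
$Y{\left(p \right)} = p$
$E{\left(Z,s \right)} = - \frac{4}{3}$ ($E{\left(Z,s \right)} = \frac{1}{3} \left(-4\right) = - \frac{4}{3}$)
$H{\left(S \right)} = \sqrt{S - \frac{4}{3 S}}$
$- \frac{5410}{H{\left(-22 + w{\left(Y{\left(-4 \right)},-3 \right)} \right)}} = - \frac{5410}{\frac{1}{3} \sqrt{- \frac{12}{-22 - 3} + 9 \left(-22 - 3\right)}} = - \frac{5410}{\frac{1}{3} \sqrt{- \frac{12}{-25} + 9 \left(-25\right)}} = - \frac{5410}{\frac{1}{3} \sqrt{\left(-12\right) \left(- \frac{1}{25}\right) - 225}} = - \frac{5410}{\frac{1}{3} \sqrt{\frac{12}{25} - 225}} = - \frac{5410}{\frac{1}{3} \sqrt{- \frac{5613}{25}}} = - \frac{5410}{\frac{1}{3} \frac{i \sqrt{5613}}{5}} = - \frac{5410}{\frac{1}{15} i \sqrt{5613}} = - 5410 \left(- \frac{5 i \sqrt{5613}}{1871}\right) = \frac{27050 i \sqrt{5613}}{1871}$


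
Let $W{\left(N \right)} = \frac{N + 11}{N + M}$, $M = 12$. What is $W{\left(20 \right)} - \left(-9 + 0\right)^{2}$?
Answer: $- \frac{2561}{32} \approx -80.031$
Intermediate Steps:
$W{\left(N \right)} = \frac{11 + N}{12 + N}$ ($W{\left(N \right)} = \frac{N + 11}{N + 12} = \frac{11 + N}{12 + N}$)
$W{\left(20 \right)} - \left(-9 + 0\right)^{2} = \frac{11 + 20}{12 + 20} - \left(-9 + 0\right)^{2} = \frac{1}{32} \cdot 31 - \left(-9\right)^{2} = \frac{1}{32} \cdot 31 - 81 = \frac{31}{32} - 81 = - \frac{2561}{32}$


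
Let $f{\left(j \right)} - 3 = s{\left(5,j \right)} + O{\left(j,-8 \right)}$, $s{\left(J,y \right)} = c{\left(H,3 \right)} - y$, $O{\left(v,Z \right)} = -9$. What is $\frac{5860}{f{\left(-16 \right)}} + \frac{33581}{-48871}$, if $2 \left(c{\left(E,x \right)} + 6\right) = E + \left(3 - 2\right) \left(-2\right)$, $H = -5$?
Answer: $\frac{572734539}{48871} \approx 11719.0$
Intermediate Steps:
$c{\left(E,x \right)} = -7 + \frac{E}{2}$ ($c{\left(E,x \right)} = -6 + \frac{E + \left(3 - 2\right) \left(-2\right)}{2} = -6 + \frac{E + 1 \left(-2\right)}{2} = -6 + \frac{E - 2}{2} = -6 + \frac{-2 + E}{2} = -6 + \left(-1 + \frac{E}{2}\right) = -7 + \frac{E}{2}$)
$s{\left(J,y \right)} = - \frac{19}{2} - y$ ($s{\left(J,y \right)} = \left(-7 + \frac{1}{2} \left(-5\right)\right) - y = \left(-7 - \frac{5}{2}\right) - y = - \frac{19}{2} - y$)
$f{\left(j \right)} = - \frac{31}{2} - j$ ($f{\left(j \right)} = 3 - \left(\frac{37}{2} + j\right) = - \frac{31}{2} - j$)
$\frac{5860}{f{\left(-16 \right)}} + \frac{33581}{-48871} = \frac{5860}{- \frac{31}{2} - -16} + \frac{33581}{-48871} = \frac{5860}{- \frac{31}{2} + 16} + 33581 \left(- \frac{1}{48871}\right) = 5860 \frac{1}{\frac{1}{2}} - \frac{33581}{48871} = 5860 \cdot 2 - \frac{33581}{48871} = 11720 - \frac{33581}{48871} = \frac{572734539}{48871}$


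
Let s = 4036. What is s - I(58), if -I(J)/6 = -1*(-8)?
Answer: 4084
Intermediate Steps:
I(J) = -48 (I(J) = -(-6)*(-8) = -6*8 = -48)
s - I(58) = 4036 - 1*(-48) = 4036 + 48 = 4084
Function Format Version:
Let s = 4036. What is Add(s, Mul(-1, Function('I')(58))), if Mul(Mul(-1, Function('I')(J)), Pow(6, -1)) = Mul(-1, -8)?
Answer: 4084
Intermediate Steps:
Function('I')(J) = -48 (Function('I')(J) = Mul(-6, Mul(-1, -8)) = Mul(-6, 8) = -48)
Add(s, Mul(-1, Function('I')(58))) = Add(4036, Mul(-1, -48)) = Add(4036, 48) = 4084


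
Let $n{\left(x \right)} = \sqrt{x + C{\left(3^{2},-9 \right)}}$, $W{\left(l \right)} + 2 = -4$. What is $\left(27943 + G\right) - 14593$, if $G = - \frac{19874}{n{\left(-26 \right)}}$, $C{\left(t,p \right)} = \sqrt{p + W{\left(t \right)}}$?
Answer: $13350 - \frac{19874}{\sqrt{-26 + i \sqrt{15}}} \approx 13064.0 + 3865.7 i$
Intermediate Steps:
$W{\left(l \right)} = -6$ ($W{\left(l \right)} = -2 - 4 = -6$)
$C{\left(t,p \right)} = \sqrt{-6 + p}$ ($C{\left(t,p \right)} = \sqrt{p - 6} = \sqrt{-6 + p}$)
$n{\left(x \right)} = \sqrt{x + i \sqrt{15}}$ ($n{\left(x \right)} = \sqrt{x + \sqrt{-6 - 9}} = \sqrt{x + \sqrt{-15}} = \sqrt{x + i \sqrt{15}}$)
$G = - \frac{19874}{\sqrt{-26 + i \sqrt{15}}} \approx -286.34 + 3865.7 i$
$\left(27943 + G\right) - 14593 = \left(27943 - \frac{19874}{\sqrt{-26 + i \sqrt{15}}}\right) - 14593 = 13350 - \frac{19874}{\sqrt{-26 + i \sqrt{15}}}$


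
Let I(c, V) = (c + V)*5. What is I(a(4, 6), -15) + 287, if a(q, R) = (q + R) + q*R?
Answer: 382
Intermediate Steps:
a(q, R) = R + q + R*q (a(q, R) = (R + q) + R*q = R + q + R*q)
I(c, V) = 5*V + 5*c (I(c, V) = (V + c)*5 = 5*V + 5*c)
I(a(4, 6), -15) + 287 = (5*(-15) + 5*(6 + 4 + 6*4)) + 287 = (-75 + 5*(6 + 4 + 24)) + 287 = (-75 + 5*34) + 287 = (-75 + 170) + 287 = 95 + 287 = 382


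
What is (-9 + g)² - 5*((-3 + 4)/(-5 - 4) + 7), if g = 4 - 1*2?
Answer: 131/9 ≈ 14.556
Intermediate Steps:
g = 2 (g = 4 - 2 = 2)
(-9 + g)² - 5*((-3 + 4)/(-5 - 4) + 7) = (-9 + 2)² - 5*((-3 + 4)/(-5 - 4) + 7) = (-7)² - 5*(1/(-9) + 7) = 49 - 5*(1*(-⅑) + 7) = 49 - 5*(-⅑ + 7) = 49 - 5*62/9 = 49 - 310/9 = 131/9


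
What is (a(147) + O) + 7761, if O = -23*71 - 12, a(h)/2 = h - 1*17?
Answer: 6376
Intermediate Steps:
a(h) = -34 + 2*h (a(h) = 2*(h - 1*17) = 2*(h - 17) = 2*(-17 + h) = -34 + 2*h)
O = -1645 (O = -1633 - 12 = -1645)
(a(147) + O) + 7761 = ((-34 + 2*147) - 1645) + 7761 = ((-34 + 294) - 1645) + 7761 = (260 - 1645) + 7761 = -1385 + 7761 = 6376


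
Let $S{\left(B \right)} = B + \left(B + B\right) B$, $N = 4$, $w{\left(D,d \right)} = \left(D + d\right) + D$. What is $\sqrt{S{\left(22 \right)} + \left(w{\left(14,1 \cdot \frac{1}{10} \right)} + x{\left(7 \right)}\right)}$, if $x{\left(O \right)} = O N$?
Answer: $\frac{\sqrt{104610}}{10} \approx 32.343$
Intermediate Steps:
$w{\left(D,d \right)} = d + 2 D$
$S{\left(B \right)} = B + 2 B^{2}$ ($S{\left(B \right)} = B + 2 B B = B + 2 B^{2}$)
$x{\left(O \right)} = 4 O$ ($x{\left(O \right)} = O 4 = 4 O$)
$\sqrt{S{\left(22 \right)} + \left(w{\left(14,1 \cdot \frac{1}{10} \right)} + x{\left(7 \right)}\right)} = \sqrt{22 \left(1 + 2 \cdot 22\right) + \left(\left(1 \cdot \frac{1}{10} + 2 \cdot 14\right) + 4 \cdot 7\right)} = \sqrt{22 \left(1 + 44\right) + \left(\left(1 \cdot \frac{1}{10} + 28\right) + 28\right)} = \sqrt{22 \cdot 45 + \left(\left(\frac{1}{10} + 28\right) + 28\right)} = \sqrt{990 + \left(\frac{281}{10} + 28\right)} = \sqrt{990 + \frac{561}{10}} = \sqrt{\frac{10461}{10}} = \frac{\sqrt{104610}}{10}$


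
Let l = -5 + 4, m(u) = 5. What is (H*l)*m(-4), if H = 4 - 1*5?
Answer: 5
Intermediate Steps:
l = -1
H = -1 (H = 4 - 5 = -1)
(H*l)*m(-4) = -1*(-1)*5 = 1*5 = 5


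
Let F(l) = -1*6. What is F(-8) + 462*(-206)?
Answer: -95178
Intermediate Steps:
F(l) = -6
F(-8) + 462*(-206) = -6 + 462*(-206) = -6 - 95172 = -95178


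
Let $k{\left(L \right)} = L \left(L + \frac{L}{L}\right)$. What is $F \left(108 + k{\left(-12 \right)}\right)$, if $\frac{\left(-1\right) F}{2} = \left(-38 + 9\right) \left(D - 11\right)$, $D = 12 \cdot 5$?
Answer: $682080$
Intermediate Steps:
$D = 60$
$k{\left(L \right)} = L \left(1 + L\right)$ ($k{\left(L \right)} = L \left(L + 1\right) = L \left(1 + L\right)$)
$F = 2842$ ($F = - 2 \left(-38 + 9\right) \left(60 - 11\right) = - 2 \left(\left(-29\right) 49\right) = \left(-2\right) \left(-1421\right) = 2842$)
$F \left(108 + k{\left(-12 \right)}\right) = 2842 \left(108 - 12 \left(1 - 12\right)\right) = 2842 \left(108 - -132\right) = 2842 \left(108 + 132\right) = 2842 \cdot 240 = 682080$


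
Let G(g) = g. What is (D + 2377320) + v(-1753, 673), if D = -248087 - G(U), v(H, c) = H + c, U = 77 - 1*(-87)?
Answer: 2127989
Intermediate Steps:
U = 164 (U = 77 + 87 = 164)
D = -248251 (D = -248087 - 1*164 = -248087 - 164 = -248251)
(D + 2377320) + v(-1753, 673) = (-248251 + 2377320) + (-1753 + 673) = 2129069 - 1080 = 2127989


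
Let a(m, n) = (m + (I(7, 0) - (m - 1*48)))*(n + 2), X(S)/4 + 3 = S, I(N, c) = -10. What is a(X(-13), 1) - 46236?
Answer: -46122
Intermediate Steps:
X(S) = -12 + 4*S
a(m, n) = 76 + 38*n (a(m, n) = (m + (-10 - (m - 1*48)))*(n + 2) = (m + (-10 - (m - 48)))*(2 + n) = (m + (-10 - (-48 + m)))*(2 + n) = (m + (-10 + (48 - m)))*(2 + n) = (m + (38 - m))*(2 + n) = 38*(2 + n) = 76 + 38*n)
a(X(-13), 1) - 46236 = (76 + 38*1) - 46236 = (76 + 38) - 46236 = 114 - 46236 = -46122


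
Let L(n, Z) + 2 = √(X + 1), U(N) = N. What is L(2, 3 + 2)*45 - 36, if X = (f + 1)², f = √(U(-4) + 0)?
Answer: -126 + 45*√(-2 + 4*I) ≈ -75.97 + 80.951*I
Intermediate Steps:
f = 2*I (f = √(-4 + 0) = √(-4) = 2*I ≈ 2.0*I)
X = (1 + 2*I)² (X = (2*I + 1)² = (1 + 2*I)² ≈ -3.0 + 4.0*I)
L(n, Z) = -2 + √(-2 + 4*I) (L(n, Z) = -2 + √((-3 + 4*I) + 1) = -2 + √(-2 + 4*I))
L(2, 3 + 2)*45 - 36 = (-2 + √(-2 + 4*I))*45 - 36 = (-90 + 45*√(-2 + 4*I)) - 36 = -126 + 45*√(-2 + 4*I)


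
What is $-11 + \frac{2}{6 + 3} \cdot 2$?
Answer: $- \frac{95}{9} \approx -10.556$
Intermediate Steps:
$-11 + \frac{2}{6 + 3} \cdot 2 = -11 + \frac{2}{9} \cdot 2 = -11 + \frac{4}{9} = - \frac{95}{9}$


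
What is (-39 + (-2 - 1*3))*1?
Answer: -44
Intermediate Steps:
(-39 + (-2 - 1*3))*1 = (-39 + (-2 - 3))*1 = (-39 - 5)*1 = -44*1 = -44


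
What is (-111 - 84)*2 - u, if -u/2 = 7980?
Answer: 15570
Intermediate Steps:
u = -15960 (u = -2*7980 = -15960)
(-111 - 84)*2 - u = (-111 - 84)*2 - 1*(-15960) = -195*2 + 15960 = -390 + 15960 = 15570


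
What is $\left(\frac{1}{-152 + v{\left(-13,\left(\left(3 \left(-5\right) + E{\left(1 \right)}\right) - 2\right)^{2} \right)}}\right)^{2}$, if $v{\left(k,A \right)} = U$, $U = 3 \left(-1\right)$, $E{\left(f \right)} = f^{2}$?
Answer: $\frac{1}{24025} \approx 4.1623 \cdot 10^{-5}$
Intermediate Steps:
$U = -3$
$v{\left(k,A \right)} = -3$
$\left(\frac{1}{-152 + v{\left(-13,\left(\left(3 \left(-5\right) + E{\left(1 \right)}\right) - 2\right)^{2} \right)}}\right)^{2} = \left(\frac{1}{-152 - 3}\right)^{2} = \left(\frac{1}{-155}\right)^{2} = \left(- \frac{1}{155}\right)^{2} = \frac{1}{24025}$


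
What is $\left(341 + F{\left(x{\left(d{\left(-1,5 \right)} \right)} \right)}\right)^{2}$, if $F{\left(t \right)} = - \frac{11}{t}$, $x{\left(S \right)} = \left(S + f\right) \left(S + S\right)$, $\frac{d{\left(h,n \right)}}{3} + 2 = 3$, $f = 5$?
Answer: $\frac{267551449}{2304} \approx 1.1612 \cdot 10^{5}$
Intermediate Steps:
$d{\left(h,n \right)} = 3$ ($d{\left(h,n \right)} = -6 + 3 \cdot 3 = -6 + 9 = 3$)
$x{\left(S \right)} = 2 S \left(5 + S\right)$ ($x{\left(S \right)} = \left(S + 5\right) \left(S + S\right) = \left(5 + S\right) 2 S = 2 S \left(5 + S\right)$)
$\left(341 + F{\left(x{\left(d{\left(-1,5 \right)} \right)} \right)}\right)^{2} = \left(341 - \frac{11}{2 \cdot 3 \left(5 + 3\right)}\right)^{2} = \left(341 - \frac{11}{2 \cdot 3 \cdot 8}\right)^{2} = \left(341 - \frac{11}{48}\right)^{2} = \left(\frac{16357}{48}\right)^{2} = \frac{267551449}{2304}$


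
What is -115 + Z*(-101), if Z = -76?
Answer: 7561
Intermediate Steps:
-115 + Z*(-101) = -115 - 76*(-101) = -115 + 7676 = 7561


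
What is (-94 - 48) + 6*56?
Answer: 194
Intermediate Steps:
(-94 - 48) + 6*56 = -142 + 336 = 194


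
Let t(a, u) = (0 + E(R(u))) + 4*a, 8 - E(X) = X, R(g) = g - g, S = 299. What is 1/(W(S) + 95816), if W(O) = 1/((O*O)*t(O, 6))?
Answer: 107638804/10313519644065 ≈ 1.0437e-5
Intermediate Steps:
R(g) = 0
E(X) = 8 - X
t(a, u) = 8 + 4*a (t(a, u) = (0 + (8 - 1*0)) + 4*a = (0 + (8 + 0)) + 4*a = (0 + 8) + 4*a = 8 + 4*a)
W(O) = 1/(O**2*(8 + 4*O)) (W(O) = 1/((O*O)*(8 + 4*O)) = 1/(O**2*(8 + 4*O)))
1/(W(S) + 95816) = 1/((1/4)/(299**2*(2 + 299)) + 95816) = 1/((1/4)*(1/89401)/301 + 95816) = 1/((1/4)*(1/89401)*(1/301) + 95816) = 1/(1/107638804 + 95816) = 1/(10313519644065/107638804) = 107638804/10313519644065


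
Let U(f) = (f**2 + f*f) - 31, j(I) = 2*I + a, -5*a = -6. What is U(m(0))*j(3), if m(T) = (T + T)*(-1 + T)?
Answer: -1116/5 ≈ -223.20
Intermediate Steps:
a = 6/5 (a = -1/5*(-6) = 6/5 ≈ 1.2000)
m(T) = 2*T*(-1 + T) (m(T) = (2*T)*(-1 + T) = 2*T*(-1 + T))
j(I) = 6/5 + 2*I (j(I) = 2*I + 6/5 = 6/5 + 2*I)
U(f) = -31 + 2*f**2 (U(f) = (f**2 + f**2) - 31 = 2*f**2 - 31 = -31 + 2*f**2)
U(m(0))*j(3) = (-31 + 2*(2*0*(-1 + 0))**2)*(6/5 + 2*3) = (-31 + 2*(2*0*(-1))**2)*(6/5 + 6) = (-31 + 2*0**2)*(36/5) = (-31 + 2*0)*(36/5) = (-31 + 0)*(36/5) = -31*36/5 = -1116/5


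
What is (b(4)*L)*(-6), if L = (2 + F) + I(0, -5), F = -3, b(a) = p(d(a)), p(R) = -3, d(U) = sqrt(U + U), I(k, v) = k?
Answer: -18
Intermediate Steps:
d(U) = sqrt(2)*sqrt(U) (d(U) = sqrt(2*U) = sqrt(2)*sqrt(U))
b(a) = -3
L = -1 (L = (2 - 3) + 0 = -1 + 0 = -1)
(b(4)*L)*(-6) = -3*(-1)*(-6) = 3*(-6) = -18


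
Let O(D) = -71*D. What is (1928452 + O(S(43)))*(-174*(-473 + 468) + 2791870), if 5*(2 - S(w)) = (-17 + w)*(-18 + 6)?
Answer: 5372895514104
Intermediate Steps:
S(w) = -194/5 + 12*w/5 (S(w) = 2 - (-17 + w)*(-18 + 6)/5 = 2 - (-17 + w)*(-12)/5 = 2 - (204 - 12*w)/5 = 2 + (-204/5 + 12*w/5) = -194/5 + 12*w/5)
(1928452 + O(S(43)))*(-174*(-473 + 468) + 2791870) = (1928452 - 71*(-194/5 + (12/5)*43))*(-174*(-473 + 468) + 2791870) = (1928452 - 71*(-194/5 + 516/5))*(-174*(-5) + 2791870) = (1928452 - 71*322/5)*(870 + 2791870) = (1928452 - 22862/5)*2792740 = (9619398/5)*2792740 = 5372895514104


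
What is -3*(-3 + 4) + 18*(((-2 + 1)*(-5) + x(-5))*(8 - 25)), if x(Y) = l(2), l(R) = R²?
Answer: -2757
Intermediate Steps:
x(Y) = 4 (x(Y) = 2² = 4)
-3*(-3 + 4) + 18*(((-2 + 1)*(-5) + x(-5))*(8 - 25)) = -3*(-3 + 4) + 18*(((-2 + 1)*(-5) + 4)*(8 - 25)) = -3*1 + 18*((-1*(-5) + 4)*(-17)) = -3 + 18*((5 + 4)*(-17)) = -3 + 18*(9*(-17)) = -3 + 18*(-153) = -3 - 2754 = -2757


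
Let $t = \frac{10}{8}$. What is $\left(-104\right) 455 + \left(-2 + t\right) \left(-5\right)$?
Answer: $- \frac{189265}{4} \approx -47316.0$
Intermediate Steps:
$t = \frac{5}{4}$ ($t = 10 \cdot \frac{1}{8} = \frac{5}{4} \approx 1.25$)
$\left(-104\right) 455 + \left(-2 + t\right) \left(-5\right) = \left(-104\right) 455 + \left(-2 + \frac{5}{4}\right) \left(-5\right) = -47320 - - \frac{15}{4} = -47320 + \frac{15}{4} = - \frac{189265}{4}$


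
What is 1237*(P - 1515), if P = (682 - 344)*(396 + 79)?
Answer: 196726295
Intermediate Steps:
P = 160550 (P = 338*475 = 160550)
1237*(P - 1515) = 1237*(160550 - 1515) = 1237*159035 = 196726295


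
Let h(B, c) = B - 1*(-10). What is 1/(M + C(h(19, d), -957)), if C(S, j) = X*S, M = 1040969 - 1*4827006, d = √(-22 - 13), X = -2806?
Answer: -1/3867411 ≈ -2.5857e-7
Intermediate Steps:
d = I*√35 (d = √(-35) = I*√35 ≈ 5.9161*I)
h(B, c) = 10 + B (h(B, c) = B + 10 = 10 + B)
M = -3786037 (M = 1040969 - 4827006 = -3786037)
C(S, j) = -2806*S
1/(M + C(h(19, d), -957)) = 1/(-3786037 - 2806*(10 + 19)) = 1/(-3786037 - 2806*29) = 1/(-3786037 - 81374) = 1/(-3867411) = -1/3867411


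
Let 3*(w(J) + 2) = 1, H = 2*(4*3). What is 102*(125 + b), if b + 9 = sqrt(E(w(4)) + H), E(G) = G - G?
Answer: 11832 + 204*sqrt(6) ≈ 12332.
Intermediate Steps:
H = 24 (H = 2*12 = 24)
w(J) = -5/3 (w(J) = -2 + (1/3)*1 = -2 + 1/3 = -5/3)
E(G) = 0
b = -9 + 2*sqrt(6) (b = -9 + sqrt(0 + 24) = -9 + sqrt(24) = -9 + 2*sqrt(6) ≈ -4.1010)
102*(125 + b) = 102*(125 + (-9 + 2*sqrt(6))) = 102*(116 + 2*sqrt(6)) = 11832 + 204*sqrt(6)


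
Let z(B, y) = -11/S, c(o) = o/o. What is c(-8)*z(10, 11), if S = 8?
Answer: -11/8 ≈ -1.3750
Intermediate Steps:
c(o) = 1
z(B, y) = -11/8
c(-8)*z(10, 11) = 1*(-11/8) = -11/8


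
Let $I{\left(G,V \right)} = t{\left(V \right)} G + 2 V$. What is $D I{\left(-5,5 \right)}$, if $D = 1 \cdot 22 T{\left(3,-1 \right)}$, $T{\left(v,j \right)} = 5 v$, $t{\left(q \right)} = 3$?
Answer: $-1650$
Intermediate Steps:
$I{\left(G,V \right)} = 2 V + 3 G$ ($I{\left(G,V \right)} = 3 G + 2 V = 2 V + 3 G$)
$D = 330$ ($D = 1 \cdot 22 \cdot 5 \cdot 3 = 22 \cdot 15 = 330$)
$D I{\left(-5,5 \right)} = 330 \left(2 \cdot 5 + 3 \left(-5\right)\right) = 330 \left(10 - 15\right) = 330 \left(-5\right) = -1650$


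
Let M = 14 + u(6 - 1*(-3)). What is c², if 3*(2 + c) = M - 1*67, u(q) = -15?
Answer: 5476/9 ≈ 608.44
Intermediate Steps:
M = -1 (M = 14 - 15 = -1)
c = -74/3 (c = -2 + (-1 - 1*67)/3 = -2 + (-1 - 67)/3 = -2 + (⅓)*(-68) = -2 - 68/3 = -74/3 ≈ -24.667)
c² = (-74/3)² = 5476/9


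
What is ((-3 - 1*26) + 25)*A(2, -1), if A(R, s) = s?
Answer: 4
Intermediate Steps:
((-3 - 1*26) + 25)*A(2, -1) = ((-3 - 1*26) + 25)*(-1) = ((-3 - 26) + 25)*(-1) = (-29 + 25)*(-1) = -4*(-1) = 4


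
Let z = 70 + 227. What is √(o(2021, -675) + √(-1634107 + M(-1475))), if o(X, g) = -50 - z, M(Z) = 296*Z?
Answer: √(-347 + I*√2070707) ≈ 23.804 + 30.226*I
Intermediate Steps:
z = 297
o(X, g) = -347 (o(X, g) = -50 - 1*297 = -50 - 297 = -347)
√(o(2021, -675) + √(-1634107 + M(-1475))) = √(-347 + √(-1634107 + 296*(-1475))) = √(-347 + √(-1634107 - 436600)) = √(-347 + √(-2070707)) = √(-347 + I*√2070707)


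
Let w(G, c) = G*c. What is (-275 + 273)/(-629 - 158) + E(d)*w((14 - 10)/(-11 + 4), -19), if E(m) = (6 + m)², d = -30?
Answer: 34451726/5509 ≈ 6253.7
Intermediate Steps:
(-275 + 273)/(-629 - 158) + E(d)*w((14 - 10)/(-11 + 4), -19) = (-275 + 273)/(-629 - 158) + (6 - 30)²*(((14 - 10)/(-11 + 4))*(-19)) = -2/(-787) + (-24)²*((4/(-7))*(-19)) = -2*(-1/787) + 576*((4*(-⅐))*(-19)) = 2/787 + 576*(-4/7*(-19)) = 2/787 + 576*(76/7) = 2/787 + 43776/7 = 34451726/5509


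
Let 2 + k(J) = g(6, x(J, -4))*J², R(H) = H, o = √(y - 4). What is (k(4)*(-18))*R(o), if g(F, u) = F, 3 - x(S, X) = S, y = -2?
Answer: -1692*I*√6 ≈ -4144.5*I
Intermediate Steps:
x(S, X) = 3 - S
o = I*√6 (o = √(-2 - 4) = √(-6) = I*√6 ≈ 2.4495*I)
k(J) = -2 + 6*J²
(k(4)*(-18))*R(o) = ((-2 + 6*4²)*(-18))*(I*√6) = ((-2 + 6*16)*(-18))*(I*√6) = ((-2 + 96)*(-18))*(I*√6) = (94*(-18))*(I*√6) = -1692*I*√6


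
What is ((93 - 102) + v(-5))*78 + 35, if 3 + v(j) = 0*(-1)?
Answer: -901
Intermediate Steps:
v(j) = -3 (v(j) = -3 + 0*(-1) = -3 + 0 = -3)
((93 - 102) + v(-5))*78 + 35 = ((93 - 102) - 3)*78 + 35 = (-9 - 3)*78 + 35 = -12*78 + 35 = -936 + 35 = -901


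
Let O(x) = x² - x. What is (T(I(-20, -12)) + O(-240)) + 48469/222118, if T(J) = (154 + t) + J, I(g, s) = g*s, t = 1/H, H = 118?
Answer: 381578663919/6552481 ≈ 58234.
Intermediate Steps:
t = 1/118 ≈ 0.0084746
T(J) = 18173/118 + J (T(J) = (154 + 1/118) + J = 18173/118 + J)
(T(I(-20, -12)) + O(-240)) + 48469/222118 = ((18173/118 - 20*(-12)) - 240*(-1 - 240)) + 48469/222118 = ((18173/118 + 240) - 240*(-241)) + 48469*(1/222118) = (46493/118 + 57840) + 48469/222118 = 6871613/118 + 48469/222118 = 381578663919/6552481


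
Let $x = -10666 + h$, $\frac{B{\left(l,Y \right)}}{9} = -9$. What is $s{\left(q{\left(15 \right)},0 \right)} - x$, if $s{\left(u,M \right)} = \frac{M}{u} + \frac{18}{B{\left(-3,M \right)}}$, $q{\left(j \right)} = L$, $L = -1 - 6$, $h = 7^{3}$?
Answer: $\frac{92905}{9} \approx 10323.0$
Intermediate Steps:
$h = 343$
$L = -7$
$q{\left(j \right)} = -7$
$B{\left(l,Y \right)} = -81$ ($B{\left(l,Y \right)} = 9 \left(-9\right) = -81$)
$x = -10323$ ($x = -10666 + 343 = -10323$)
$s{\left(u,M \right)} = - \frac{2}{9} + \frac{M}{u}$ ($s{\left(u,M \right)} = \frac{M}{u} + \frac{18}{-81} = \frac{M}{u} + 18 \left(- \frac{1}{81}\right) = \frac{M}{u} - \frac{2}{9} = - \frac{2}{9} + \frac{M}{u}$)
$s{\left(q{\left(15 \right)},0 \right)} - x = \left(- \frac{2}{9} + \frac{0}{-7}\right) - -10323 = \left(- \frac{2}{9} + 0 \left(- \frac{1}{7}\right)\right) + 10323 = \left(- \frac{2}{9} + 0\right) + 10323 = - \frac{2}{9} + 10323 = \frac{92905}{9}$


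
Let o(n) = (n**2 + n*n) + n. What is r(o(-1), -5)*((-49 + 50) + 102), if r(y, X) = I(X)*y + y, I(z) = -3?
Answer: -206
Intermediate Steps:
o(n) = n + 2*n**2 (o(n) = (n**2 + n**2) + n = 2*n**2 + n = n + 2*n**2)
r(y, X) = -2*y (r(y, X) = -3*y + y = -2*y)
r(o(-1), -5)*((-49 + 50) + 102) = (-(-2)*(1 + 2*(-1)))*((-49 + 50) + 102) = (-(-2)*(1 - 2))*(1 + 102) = -(-2)*(-1)*103 = -2*1*103 = -2*103 = -206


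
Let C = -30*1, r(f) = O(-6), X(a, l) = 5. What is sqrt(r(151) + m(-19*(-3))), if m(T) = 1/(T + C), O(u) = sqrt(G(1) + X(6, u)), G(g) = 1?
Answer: sqrt(3 + 81*sqrt(6))/9 ≈ 1.5769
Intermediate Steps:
O(u) = sqrt(6) (O(u) = sqrt(1 + 5) = sqrt(6))
r(f) = sqrt(6)
C = -30
m(T) = 1/(-30 + T) (m(T) = 1/(T - 30) = 1/(-30 + T))
sqrt(r(151) + m(-19*(-3))) = sqrt(sqrt(6) + 1/(-30 - 19*(-3))) = sqrt(sqrt(6) + 1/(-30 + 57)) = sqrt(sqrt(6) + 1/27) = sqrt(1/27 + sqrt(6))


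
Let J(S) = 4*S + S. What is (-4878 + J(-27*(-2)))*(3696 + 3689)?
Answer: -34030080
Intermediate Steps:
J(S) = 5*S
(-4878 + J(-27*(-2)))*(3696 + 3689) = (-4878 + 5*(-27*(-2)))*(3696 + 3689) = (-4878 + 5*54)*7385 = (-4878 + 270)*7385 = -4608*7385 = -34030080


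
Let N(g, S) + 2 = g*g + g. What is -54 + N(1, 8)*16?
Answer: -54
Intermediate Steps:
N(g, S) = -2 + g + g² (N(g, S) = -2 + (g*g + g) = -2 + (g² + g) = -2 + (g + g²) = -2 + g + g²)
-54 + N(1, 8)*16 = -54 + (-2 + 1 + 1²)*16 = -54 + (-2 + 1 + 1)*16 = -54 + 0*16 = -54 + 0 = -54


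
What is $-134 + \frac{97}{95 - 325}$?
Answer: $- \frac{30917}{230} \approx -134.42$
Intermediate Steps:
$-134 + \frac{97}{95 - 325} = -134 + \frac{97}{-230} = -134 + 97 \left(- \frac{1}{230}\right) = -134 - \frac{97}{230} = - \frac{30917}{230}$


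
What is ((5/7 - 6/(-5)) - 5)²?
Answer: 11664/1225 ≈ 9.5216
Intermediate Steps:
((5/7 - 6/(-5)) - 5)² = ((5*(⅐) - 6*(-⅕)) - 5)² = ((5/7 + 6/5) - 5)² = (67/35 - 5)² = (-108/35)² = 11664/1225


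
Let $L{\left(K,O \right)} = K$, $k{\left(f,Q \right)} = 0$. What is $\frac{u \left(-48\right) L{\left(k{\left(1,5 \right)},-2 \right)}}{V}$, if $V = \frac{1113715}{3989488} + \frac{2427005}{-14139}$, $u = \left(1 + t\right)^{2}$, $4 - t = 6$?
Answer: $0$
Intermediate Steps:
$t = -2$ ($t = 4 - 6 = -2$)
$u = 1$ ($u = \left(1 - 2\right)^{2} = \left(-1\right)^{2} = 1$)
$V = - \frac{9666760507055}{56407370832}$ ($V = 1113715 \cdot \frac{1}{3989488} + 2427005 \left(- \frac{1}{14139}\right) = \frac{1113715}{3989488} - \frac{2427005}{14139} = - \frac{9666760507055}{56407370832} \approx -171.37$)
$\frac{u \left(-48\right) L{\left(k{\left(1,5 \right)},-2 \right)}}{V} = \frac{1 \left(-48\right) 0}{- \frac{9666760507055}{56407370832}} = \left(-48\right) 0 \left(- \frac{56407370832}{9666760507055}\right) = 0 \left(- \frac{56407370832}{9666760507055}\right) = 0$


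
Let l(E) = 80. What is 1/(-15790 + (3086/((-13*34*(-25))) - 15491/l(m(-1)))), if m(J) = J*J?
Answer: -88400/1412928867 ≈ -6.2565e-5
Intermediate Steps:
m(J) = J²
1/(-15790 + (3086/((-13*34*(-25))) - 15491/l(m(-1)))) = 1/(-15790 + (3086/((-13*34*(-25))) - 15491/80)) = 1/(-15790 + (3086/((-442*(-25))) - 15491*1/80)) = 1/(-15790 + (3086/11050 - 15491/80)) = 1/(-15790 + (3086*(1/11050) - 15491/80)) = 1/(-15790 + (1543/5525 - 15491/80)) = 1/(-15790 - 17092867/88400) = 1/(-1412928867/88400) = -88400/1412928867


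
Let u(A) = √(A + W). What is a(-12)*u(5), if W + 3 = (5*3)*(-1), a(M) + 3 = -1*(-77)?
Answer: 74*I*√13 ≈ 266.81*I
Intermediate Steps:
a(M) = 74 (a(M) = -3 - 1*(-77) = -3 + 77 = 74)
W = -18 (W = -3 + (5*3)*(-1) = -3 + 15*(-1) = -3 - 15 = -18)
u(A) = √(-18 + A) (u(A) = √(A - 18) = √(-18 + A))
a(-12)*u(5) = 74*√(-18 + 5) = 74*√(-13) = 74*(I*√13) = 74*I*√13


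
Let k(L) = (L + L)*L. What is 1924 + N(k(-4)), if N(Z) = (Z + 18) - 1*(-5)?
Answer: 1979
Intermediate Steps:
k(L) = 2*L**2 (k(L) = (2*L)*L = 2*L**2)
N(Z) = 23 + Z (N(Z) = (18 + Z) + 5 = 23 + Z)
1924 + N(k(-4)) = 1924 + (23 + 2*(-4)**2) = 1924 + (23 + 2*16) = 1924 + (23 + 32) = 1924 + 55 = 1979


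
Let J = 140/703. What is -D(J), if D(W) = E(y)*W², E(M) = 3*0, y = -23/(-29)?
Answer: 0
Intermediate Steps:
y = 23/29 (y = -23*(-1/29) = 23/29 ≈ 0.79310)
E(M) = 0
J = 140/703 (J = 140*(1/703) = 140/703 ≈ 0.19915)
D(W) = 0 (D(W) = 0*W² = 0)
-D(J) = -1*0 = 0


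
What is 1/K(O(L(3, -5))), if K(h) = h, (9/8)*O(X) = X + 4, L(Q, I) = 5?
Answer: ⅛ ≈ 0.12500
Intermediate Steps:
O(X) = 32/9 + 8*X/9 (O(X) = 8*(X + 4)/9 = 8*(4 + X)/9 = 32/9 + 8*X/9)
1/K(O(L(3, -5))) = 1/(32/9 + (8/9)*5) = 1/(32/9 + 40/9) = 1/8 = ⅛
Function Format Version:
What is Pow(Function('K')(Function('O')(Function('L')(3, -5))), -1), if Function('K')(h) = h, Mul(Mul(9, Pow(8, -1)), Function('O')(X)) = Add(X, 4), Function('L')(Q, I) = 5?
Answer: Rational(1, 8) ≈ 0.12500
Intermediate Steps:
Function('O')(X) = Add(Rational(32, 9), Mul(Rational(8, 9), X)) (Function('O')(X) = Mul(Rational(8, 9), Add(X, 4)) = Mul(Rational(8, 9), Add(4, X)) = Add(Rational(32, 9), Mul(Rational(8, 9), X)))
Pow(Function('K')(Function('O')(Function('L')(3, -5))), -1) = Pow(Add(Rational(32, 9), Mul(Rational(8, 9), 5)), -1) = Pow(Add(Rational(32, 9), Rational(40, 9)), -1) = Pow(8, -1) = Rational(1, 8)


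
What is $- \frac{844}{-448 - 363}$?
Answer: $\frac{844}{811} \approx 1.0407$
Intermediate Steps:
$- \frac{844}{-448 - 363} = - \frac{844}{-811} = \left(-844\right) \left(- \frac{1}{811}\right) = \frac{844}{811}$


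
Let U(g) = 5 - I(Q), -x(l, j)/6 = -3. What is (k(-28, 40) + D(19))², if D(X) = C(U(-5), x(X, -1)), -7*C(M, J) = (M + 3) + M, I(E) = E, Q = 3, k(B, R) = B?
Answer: 841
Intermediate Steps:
x(l, j) = 18 (x(l, j) = -6*(-3) = 18)
U(g) = 2 (U(g) = 5 - 1*3 = 5 - 3 = 2)
C(M, J) = -3/7 - 2*M/7 (C(M, J) = -((M + 3) + M)/7 = -((3 + M) + M)/7 = -(3 + 2*M)/7 = -3/7 - 2*M/7)
D(X) = -1 (D(X) = -3/7 - 2/7*2 = -3/7 - 4/7 = -1)
(k(-28, 40) + D(19))² = (-28 - 1)² = (-29)² = 841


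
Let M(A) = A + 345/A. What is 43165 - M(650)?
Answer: 5526881/130 ≈ 42515.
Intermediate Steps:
43165 - M(650) = 43165 - (650 + 345/650) = 43165 - (650 + 345*(1/650)) = 43165 - (650 + 69/130) = 43165 - 1*84569/130 = 43165 - 84569/130 = 5526881/130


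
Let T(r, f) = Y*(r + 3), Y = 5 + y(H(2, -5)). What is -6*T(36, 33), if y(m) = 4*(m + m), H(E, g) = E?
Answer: -4914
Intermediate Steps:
y(m) = 8*m (y(m) = 4*(2*m) = 8*m)
Y = 21 (Y = 5 + 8*2 = 5 + 16 = 21)
T(r, f) = 63 + 21*r (T(r, f) = 21*(r + 3) = 21*(3 + r) = 63 + 21*r)
-6*T(36, 33) = -6*(63 + 21*36) = -6*(63 + 756) = -6*819 = -4914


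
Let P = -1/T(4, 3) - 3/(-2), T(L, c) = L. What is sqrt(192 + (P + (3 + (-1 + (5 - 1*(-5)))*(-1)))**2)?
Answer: sqrt(3433)/4 ≈ 14.648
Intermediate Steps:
P = 5/4 (P = -1/4 - 3/(-2) = -1*1/4 - 3*(-1/2) = -1/4 + 3/2 = 5/4 ≈ 1.2500)
sqrt(192 + (P + (3 + (-1 + (5 - 1*(-5)))*(-1)))**2) = sqrt(192 + (5/4 + (3 + (-1 + (5 - 1*(-5)))*(-1)))**2) = sqrt(192 + (5/4 + (3 + (-1 + (5 + 5))*(-1)))**2) = sqrt(192 + (5/4 + (3 + (-1 + 10)*(-1)))**2) = sqrt(192 + (5/4 + (3 + 9*(-1)))**2) = sqrt(192 + (5/4 + (3 - 9))**2) = sqrt(192 + (5/4 - 6)**2) = sqrt(192 + (-19/4)**2) = sqrt(192 + 361/16) = sqrt(3433/16) = sqrt(3433)/4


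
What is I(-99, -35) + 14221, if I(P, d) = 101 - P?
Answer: 14421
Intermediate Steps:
I(-99, -35) + 14221 = (101 - 1*(-99)) + 14221 = (101 + 99) + 14221 = 200 + 14221 = 14421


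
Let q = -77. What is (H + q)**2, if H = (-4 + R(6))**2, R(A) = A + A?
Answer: 169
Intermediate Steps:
R(A) = 2*A
H = 64 (H = (-4 + 2*6)**2 = (-4 + 12)**2 = 8**2 = 64)
(H + q)**2 = (64 - 77)**2 = (-13)**2 = 169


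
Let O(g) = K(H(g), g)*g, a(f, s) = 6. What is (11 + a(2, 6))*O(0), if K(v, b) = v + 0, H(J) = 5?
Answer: 0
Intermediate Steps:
K(v, b) = v
O(g) = 5*g
(11 + a(2, 6))*O(0) = (11 + 6)*(5*0) = 17*0 = 0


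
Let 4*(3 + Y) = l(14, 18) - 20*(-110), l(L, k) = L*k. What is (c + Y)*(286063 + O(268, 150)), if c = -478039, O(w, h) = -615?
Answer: -136281153192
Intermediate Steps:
Y = 610 (Y = -3 + (14*18 - 20*(-110))/4 = -3 + (252 + 2200)/4 = -3 + (1/4)*2452 = -3 + 613 = 610)
(c + Y)*(286063 + O(268, 150)) = (-478039 + 610)*(286063 - 615) = -477429*285448 = -136281153192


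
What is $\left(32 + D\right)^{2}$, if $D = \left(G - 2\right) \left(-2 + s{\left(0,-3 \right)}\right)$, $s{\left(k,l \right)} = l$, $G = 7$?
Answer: $49$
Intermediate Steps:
$D = -25$ ($D = \left(7 - 2\right) \left(-2 - 3\right) = 5 \left(-5\right) = -25$)
$\left(32 + D\right)^{2} = \left(32 - 25\right)^{2} = 7^{2} = 49$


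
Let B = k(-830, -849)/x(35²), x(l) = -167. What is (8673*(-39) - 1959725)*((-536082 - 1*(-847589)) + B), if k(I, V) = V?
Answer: -119546289733496/167 ≈ -7.1585e+11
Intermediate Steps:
B = 849/167 (B = -849/(-167) = -849*(-1/167) = 849/167 ≈ 5.0838)
(8673*(-39) - 1959725)*((-536082 - 1*(-847589)) + B) = (8673*(-39) - 1959725)*((-536082 - 1*(-847589)) + 849/167) = (-338247 - 1959725)*((-536082 + 847589) + 849/167) = -2297972*(311507 + 849/167) = -2297972*52022518/167 = -119546289733496/167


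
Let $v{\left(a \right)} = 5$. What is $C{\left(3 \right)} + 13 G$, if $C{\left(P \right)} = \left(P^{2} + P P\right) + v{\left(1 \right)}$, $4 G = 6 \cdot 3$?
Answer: $\frac{163}{2} \approx 81.5$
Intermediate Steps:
$G = \frac{9}{2}$ ($G = \frac{6 \cdot 3}{4} = \frac{1}{4} \cdot 18 = \frac{9}{2} \approx 4.5$)
$C{\left(P \right)} = 5 + 2 P^{2}$ ($C{\left(P \right)} = \left(P^{2} + P P\right) + 5 = \left(P^{2} + P^{2}\right) + 5 = 2 P^{2} + 5 = 5 + 2 P^{2}$)
$C{\left(3 \right)} + 13 G = \left(5 + 2 \cdot 3^{2}\right) + 13 \cdot \frac{9}{2} = \left(5 + 2 \cdot 9\right) + \frac{117}{2} = \left(5 + 18\right) + \frac{117}{2} = 23 + \frac{117}{2} = \frac{163}{2}$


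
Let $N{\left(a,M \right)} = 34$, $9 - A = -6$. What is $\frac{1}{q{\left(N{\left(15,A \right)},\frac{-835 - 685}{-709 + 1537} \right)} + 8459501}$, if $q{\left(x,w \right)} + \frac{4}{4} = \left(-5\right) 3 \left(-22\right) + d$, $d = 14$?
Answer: $\frac{1}{8459844} \approx 1.1821 \cdot 10^{-7}$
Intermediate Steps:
$A = 15$ ($A = 9 - -6 = 9 + 6 = 15$)
$q{\left(x,w \right)} = 343$ ($q{\left(x,w \right)} = -1 + \left(\left(-5\right) 3 \left(-22\right) + 14\right) = -1 + \left(\left(-15\right) \left(-22\right) + 14\right) = -1 + \left(330 + 14\right) = -1 + 344 = 343$)
$\frac{1}{q{\left(N{\left(15,A \right)},\frac{-835 - 685}{-709 + 1537} \right)} + 8459501} = \frac{1}{343 + 8459501} = \frac{1}{8459844}$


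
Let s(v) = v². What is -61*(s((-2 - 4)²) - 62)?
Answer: -75274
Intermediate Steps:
-61*(s((-2 - 4)²) - 62) = -61*(((-2 - 4)²)² - 62) = -61*(((-6)²)² - 62) = -61*(36² - 62) = -61*(1296 - 62) = -61*1234 = -75274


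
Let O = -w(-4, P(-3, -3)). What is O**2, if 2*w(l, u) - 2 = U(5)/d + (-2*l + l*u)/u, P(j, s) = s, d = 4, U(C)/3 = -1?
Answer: 4225/576 ≈ 7.3351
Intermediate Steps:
U(C) = -3 (U(C) = 3*(-1) = -3)
w(l, u) = 5/8 + (-2*l + l*u)/(2*u) (w(l, u) = 1 + (-3/4 + (-2*l + l*u)/u)/2 = 1 + (-3/8 + (-2*l + l*u)/(2*u)) = 5/8 + (-2*l + l*u)/(2*u))
O = 65/24 (O = -(5/8 + (1/2)*(-4) - 1*(-4)/(-3)) = -(5/8 - 2 - 1*(-4)*(-1/3)) = -(5/8 - 2 - 4/3) = -1*(-65/24) = 65/24 ≈ 2.7083)
O**2 = (65/24)**2 = 4225/576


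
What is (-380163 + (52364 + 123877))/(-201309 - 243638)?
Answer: 203922/444947 ≈ 0.45831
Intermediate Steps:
(-380163 + (52364 + 123877))/(-201309 - 243638) = (-380163 + 176241)/(-444947) = -203922*(-1/444947) = 203922/444947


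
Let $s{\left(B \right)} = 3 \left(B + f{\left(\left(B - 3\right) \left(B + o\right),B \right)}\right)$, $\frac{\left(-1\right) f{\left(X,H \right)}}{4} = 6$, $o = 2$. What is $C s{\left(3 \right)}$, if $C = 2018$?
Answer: $-127134$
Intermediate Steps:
$f{\left(X,H \right)} = -24$ ($f{\left(X,H \right)} = \left(-4\right) 6 = -24$)
$s{\left(B \right)} = -72 + 3 B$ ($s{\left(B \right)} = 3 \left(B - 24\right) = 3 \left(-24 + B\right) = -72 + 3 B$)
$C s{\left(3 \right)} = 2018 \left(-72 + 3 \cdot 3\right) = 2018 \left(-72 + 9\right) = 2018 \left(-63\right) = -127134$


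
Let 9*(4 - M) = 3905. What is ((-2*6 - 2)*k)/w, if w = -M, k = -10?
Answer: 1260/3869 ≈ 0.32567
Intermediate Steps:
M = -3869/9 (M = 4 - 1/9*3905 = 4 - 3905/9 = -3869/9 ≈ -429.89)
w = 3869/9 (w = -1*(-3869/9) = 3869/9 ≈ 429.89)
((-2*6 - 2)*k)/w = ((-2*6 - 2)*(-10))/(3869/9) = ((-12 - 2)*(-10))*(9/3869) = -14*(-10)*(9/3869) = 140*(9/3869) = 1260/3869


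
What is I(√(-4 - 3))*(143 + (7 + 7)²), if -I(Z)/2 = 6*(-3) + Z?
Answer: 12204 - 678*I*√7 ≈ 12204.0 - 1793.8*I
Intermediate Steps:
I(Z) = 36 - 2*Z (I(Z) = -2*(6*(-3) + Z) = -2*(-18 + Z) = 36 - 2*Z)
I(√(-4 - 3))*(143 + (7 + 7)²) = (36 - 2*√(-4 - 3))*(143 + (7 + 7)²) = (36 - 2*I*√7)*(143 + 14²) = (36 - 2*I*√7)*(143 + 196) = (36 - 2*I*√7)*339 = 12204 - 678*I*√7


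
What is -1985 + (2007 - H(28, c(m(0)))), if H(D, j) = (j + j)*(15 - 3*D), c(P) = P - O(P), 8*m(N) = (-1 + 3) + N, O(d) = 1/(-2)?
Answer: 251/2 ≈ 125.50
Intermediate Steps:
O(d) = -½
m(N) = ¼ + N/8 (m(N) = ((-1 + 3) + N)/8 = (2 + N)/8 = ¼ + N/8)
c(P) = ½ + P (c(P) = P - 1*(-½) = P + ½ = ½ + P)
H(D, j) = 2*j*(15 - 3*D) (H(D, j) = (2*j)*(15 - 3*D) = 2*j*(15 - 3*D))
-1985 + (2007 - H(28, c(m(0)))) = -1985 + (2007 - 6*(½ + (¼ + (⅛)*0))*(5 - 1*28)) = -1985 + (2007 - 6*(½ + (¼ + 0))*(5 - 28)) = -1985 + (2007 - 6*(½ + ¼)*(-23)) = -1985 + (2007 - 6*3*(-23)/4) = -1985 + (2007 - 1*(-207/2)) = -1985 + (2007 + 207/2) = -1985 + 4221/2 = 251/2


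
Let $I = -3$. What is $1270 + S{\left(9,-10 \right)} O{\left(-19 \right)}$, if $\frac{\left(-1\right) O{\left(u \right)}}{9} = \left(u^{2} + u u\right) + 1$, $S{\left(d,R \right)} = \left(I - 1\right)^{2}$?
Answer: $-102842$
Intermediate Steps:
$S{\left(d,R \right)} = 16$ ($S{\left(d,R \right)} = \left(-3 - 1\right)^{2} = \left(-4\right)^{2} = 16$)
$O{\left(u \right)} = -9 - 18 u^{2}$ ($O{\left(u \right)} = - 9 \left(\left(u^{2} + u u\right) + 1\right) = - 9 \left(\left(u^{2} + u^{2}\right) + 1\right) = - 9 \left(2 u^{2} + 1\right) = - 9 \left(1 + 2 u^{2}\right) = -9 - 18 u^{2}$)
$1270 + S{\left(9,-10 \right)} O{\left(-19 \right)} = 1270 + 16 \left(-9 - 18 \left(-19\right)^{2}\right) = 1270 + 16 \left(-9 - 6498\right) = 1270 + 16 \left(-6507\right) = 1270 - 104112 = -102842$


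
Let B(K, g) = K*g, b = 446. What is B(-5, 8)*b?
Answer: -17840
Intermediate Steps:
B(-5, 8)*b = -5*8*446 = -40*446 = -17840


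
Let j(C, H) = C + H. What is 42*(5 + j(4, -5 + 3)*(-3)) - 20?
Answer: -62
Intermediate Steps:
42*(5 + j(4, -5 + 3)*(-3)) - 20 = 42*(5 + (4 + (-5 + 3))*(-3)) - 20 = 42*(5 + (4 - 2)*(-3)) - 20 = 42*(5 + 2*(-3)) - 20 = 42*(5 - 6) - 20 = 42*(-1) - 20 = -42 - 20 = -62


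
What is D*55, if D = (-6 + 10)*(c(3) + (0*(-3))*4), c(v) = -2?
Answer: -440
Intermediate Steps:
D = -8 (D = (-6 + 10)*(-2 + (0*(-3))*4) = 4*(-2 + 0*4) = 4*(-2 + 0) = 4*(-2) = -8)
D*55 = -8*55 = -440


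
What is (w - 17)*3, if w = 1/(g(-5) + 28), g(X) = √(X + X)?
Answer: 3*(-17*√10 + 475*I)/(√10 - 28*I) ≈ -50.894 - 0.011948*I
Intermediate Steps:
g(X) = √2*√X (g(X) = √(2*X) = √2*√X)
w = 1/(28 + I*√10) (w = 1/(√2*√(-5) + 28) = 1/(√2*(I*√5) + 28) = 1/(I*√10 + 28) = 1/(28 + I*√10) ≈ 0.035264 - 0.0039827*I)
(w - 17)*3 = ((14/397 - I*√10/794) - 17)*3 = (-6735/397 - I*√10/794)*3 = -20205/397 - 3*I*√10/794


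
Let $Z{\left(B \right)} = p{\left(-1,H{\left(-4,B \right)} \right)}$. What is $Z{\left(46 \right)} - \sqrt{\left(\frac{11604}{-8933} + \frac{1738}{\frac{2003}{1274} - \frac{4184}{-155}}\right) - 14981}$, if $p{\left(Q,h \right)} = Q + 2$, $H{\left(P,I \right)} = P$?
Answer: $1 - \frac{51 i \sqrt{14566641152366401484461}}{50389989973} \approx 1.0 - 122.15 i$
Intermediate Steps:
$p{\left(Q,h \right)} = 2 + Q$
$Z{\left(B \right)} = 1$ ($Z{\left(B \right)} = 2 - 1 = 1$)
$Z{\left(46 \right)} - \sqrt{\left(\frac{11604}{-8933} + \frac{1738}{\frac{2003}{1274} - \frac{4184}{-155}}\right) - 14981} = 1 - \sqrt{\left(\frac{11604}{-8933} + \frac{1738}{\frac{2003}{1274} - \frac{4184}{-155}}\right) - 14981} = 1 - \sqrt{\left(11604 \left(- \frac{1}{8933}\right) + \frac{1738}{2003 \cdot \frac{1}{1274} - - \frac{4184}{155}}\right) - 14981} = 1 - \sqrt{\left(- \frac{11604}{8933} + \frac{1738}{\frac{2003}{1274} + \frac{4184}{155}}\right) - 14981} = 1 - \sqrt{\left(- \frac{11604}{8933} + \frac{1738}{\frac{5640881}{197470}}\right) - 14981} = 1 - \sqrt{\left(- \frac{11604}{8933} + 1738 \cdot \frac{197470}{5640881}\right) - 14981} = 1 - \sqrt{\left(- \frac{11604}{8933} + \frac{343202860}{5640881}\right) - 14981} = 1 - \sqrt{\frac{3000374365256}{50389989973} - 14981} = 1 - \sqrt{- \frac{751892065420257}{50389989973}} = 1 - \frac{51 i \sqrt{14566641152366401484461}}{50389989973}$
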